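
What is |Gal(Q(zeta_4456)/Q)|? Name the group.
|Gal(Q(zeta_4456)/Q)| = phi(4456) = 2224; group ≅ (Z/4456Z)^* ≅ Z/2Z × Z/2Z × Z/556Z

The n-th cyclotomic polynomial Φ_4456(x) is the minimal polynomial of zeta_4456 over Q and has degree phi(4456) = 2224. So Q(zeta_4456) is a degree-2224 Galois extension with Galois group (Z/4456Z)^*. By CRT, (Z/4456Z)^* ≅ (Z/8Z)^* × (Z/557Z)^*. Each prime-power unit group is (Z/8Z)^* ≅ Z/2Z × Z/2Z; (Z/557Z)^* ≅ Z/556Z. Hence Gal(Q(zeta_4456)/Q) ≅ Z/2Z × Z/2Z × Z/556Z.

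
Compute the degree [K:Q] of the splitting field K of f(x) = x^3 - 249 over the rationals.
[K:Q] = 6

x^3 - 249 has one real root r = 249^(1/3) and two complex roots r*zeta_3, r*zeta_3^2 where zeta_3 = e^(2*pi*i/3). The splitting field is Q(r, zeta_3). [Q(r):Q] = 3 and [Q(zeta_3):Q] = 2 with gcd = 1, so [Q(r, zeta_3):Q] = 3 * 2 = 6.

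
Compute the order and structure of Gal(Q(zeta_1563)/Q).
|Gal(Q(zeta_1563)/Q)| = phi(1563) = 1040; group ≅ (Z/1563Z)^* ≅ Z/2Z × Z/520Z

The n-th cyclotomic polynomial Φ_1563(x) is the minimal polynomial of zeta_1563 over Q and has degree phi(1563) = 1040. So Q(zeta_1563) is a degree-1040 Galois extension with Galois group (Z/1563Z)^*. By CRT, (Z/1563Z)^* ≅ (Z/3Z)^* × (Z/521Z)^*. Each prime-power unit group is (Z/3Z)^* ≅ Z/2Z; (Z/521Z)^* ≅ Z/520Z. Hence Gal(Q(zeta_1563)/Q) ≅ Z/2Z × Z/520Z.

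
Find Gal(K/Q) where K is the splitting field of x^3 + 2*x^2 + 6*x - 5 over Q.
Gal(K/Q) = S_3 (symmetric group of order 6)

Compute the discriminant of x^3 + (2)*x^2 + (6)*x + (-5): Δ = -2315. Since Δ is not a rational square, the Galois group is not contained in A_3; it must be the full S_3 (irreducibility of the cubic rules out anything smaller).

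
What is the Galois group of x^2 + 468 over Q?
Gal(K/Q) = Z/2Z (cyclic of order 2)

x^2 + 468 is irreducible over Q since -468 is not a rational square. The splitting field Q(sqrt(-468)) has degree 2 over Q, and its unique nontrivial automorphism is sqrt(-468) ↦ -sqrt(-468). Hence Gal(Q(sqrt(-468))/Q) = Z/2Z.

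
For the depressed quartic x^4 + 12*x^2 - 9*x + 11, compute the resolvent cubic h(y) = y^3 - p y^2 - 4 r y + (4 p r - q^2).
h(y) = y^3 - 12*y^2 - 44*y + 447

Identify coefficients: p = 12, q = -9, r = 11.
Plug into h(y) = y^3 - p y^2 - 4 r y + (4 p r - q^2):
  h(y) = y^3 - (12) y^2 - 4*(11) y + (4*(12)*(11) - (-9)^2)
       = y^3 + (-12) y^2 + (-44) y + (447).
Simplifying: h(y) = y^3 - 12*y^2 - 44*y + 447.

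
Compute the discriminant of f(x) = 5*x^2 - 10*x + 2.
Δ = 60

For a quadratic a x^2 + b x + c the discriminant is Δ = b^2 - 4ac = (-10)^2 - 4*(5)*(2) = 100 - (40) = 60.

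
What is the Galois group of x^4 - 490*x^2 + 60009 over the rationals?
Gal(K/Q) = V_4 (Klein four-group, Z/2Z × Z/2Z)

f factors as (x^2 - 241)(x^2 - 249), so the splitting field is K = Q(sqrt(241), sqrt(249)). The elements 241, 249, 60009 are all non-squares in Q, so sqrt(241) and sqrt(249) generate independent quadratic extensions. Thus [K:Q] = 4 and Gal(K/Q) is generated by the two order-2 automorphisms sqrt(241) ↦ -sqrt(241) and sqrt(249) ↦ -sqrt(249), giving V_4.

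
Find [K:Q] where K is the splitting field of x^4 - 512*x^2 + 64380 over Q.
[K:Q] = 4

f factors as (x^2 - 290)(x^2 - 222); the splitting field is K = Q(sqrt(290), sqrt(222)). Since 290, 222, and 64380 are all non-squares in Q, the three subfields Q(sqrt(290)), Q(sqrt(222)), Q(sqrt(64380)) are distinct degree-2 extensions, so [K:Q] = 4 (Klein four Galois group).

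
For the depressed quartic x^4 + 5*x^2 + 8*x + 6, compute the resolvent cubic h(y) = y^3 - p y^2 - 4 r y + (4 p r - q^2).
h(y) = y^3 - 5*y^2 - 24*y + 56

Identify coefficients: p = 5, q = 8, r = 6.
Plug into h(y) = y^3 - p y^2 - 4 r y + (4 p r - q^2):
  h(y) = y^3 - (5) y^2 - 4*(6) y + (4*(5)*(6) - (8)^2)
       = y^3 + (-5) y^2 + (-24) y + (56).
Simplifying: h(y) = y^3 - 5*y^2 - 24*y + 56.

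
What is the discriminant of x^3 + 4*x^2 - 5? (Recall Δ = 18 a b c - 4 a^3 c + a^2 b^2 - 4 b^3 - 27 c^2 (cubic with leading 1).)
Δ = 605

For x^3 + a x^2 + b x + c the discriminant is Δ = 18 a b c - 4 a^3 c + a^2 b^2 - 4 b^3 - 27 c^2.
Plug a = 4, b = 0, c = -5:
  18*(4)*(0)*(-5) - 4*(4)^3*(-5) + (4)^2*(0)^2 - 4*(0)^3 - 27*(-5)^2
  = 0 + (1280) + 0 + (0) + (-675)
  = 605.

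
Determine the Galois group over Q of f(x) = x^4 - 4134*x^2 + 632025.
Gal(K/Q) = Z/2Z (cyclic of order 2)

f factors as (x^2 - 159)(x^2 - 3975), so the splitting field is K = Q(sqrt(159), sqrt(3975)). The squarefree part of 159 is 159 and the squarefree part of 3975 is also 159, so sqrt(159) and sqrt(3975) are both rational multiples of sqrt(159). Hence Q(sqrt(159)) = Q(sqrt(3975)) = Q(sqrt(159)), and the splitting field collapses to a single degree-2 extension with Galois group Z/2Z.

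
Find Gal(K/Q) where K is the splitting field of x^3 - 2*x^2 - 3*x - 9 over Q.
Gal(K/Q) = S_3 (symmetric group of order 6)

Compute the discriminant of x^3 + (-2)*x^2 + (-3)*x + (-9): Δ = -3303. Since Δ is not a rational square, the Galois group is not contained in A_3; it must be the full S_3 (irreducibility of the cubic rules out anything smaller).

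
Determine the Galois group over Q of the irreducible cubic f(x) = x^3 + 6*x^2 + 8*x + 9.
Gal(K/Q) = S_3 (symmetric group of order 6)

Compute the discriminant of x^3 + (6)*x^2 + (8)*x + (9): Δ = -1931. Since Δ is not a rational square, the Galois group is not contained in A_3; it must be the full S_3 (irreducibility of the cubic rules out anything smaller).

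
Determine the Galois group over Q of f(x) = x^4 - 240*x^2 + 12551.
Gal(K/Q) = V_4 (Klein four-group, Z/2Z × Z/2Z)

f factors as (x^2 - 163)(x^2 - 77), so the splitting field is K = Q(sqrt(163), sqrt(77)). The elements 163, 77, 12551 are all non-squares in Q, so sqrt(163) and sqrt(77) generate independent quadratic extensions. Thus [K:Q] = 4 and Gal(K/Q) is generated by the two order-2 automorphisms sqrt(163) ↦ -sqrt(163) and sqrt(77) ↦ -sqrt(77), giving V_4.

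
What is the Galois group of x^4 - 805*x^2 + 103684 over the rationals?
Gal(K/Q) = Z/2Z (cyclic of order 2)

f factors as (x^2 - 161)(x^2 - 644), so the splitting field is K = Q(sqrt(161), sqrt(644)). The squarefree part of 161 is 161 and the squarefree part of 644 is also 161, so sqrt(161) and sqrt(644) are both rational multiples of sqrt(161). Hence Q(sqrt(161)) = Q(sqrt(644)) = Q(sqrt(161)), and the splitting field collapses to a single degree-2 extension with Galois group Z/2Z.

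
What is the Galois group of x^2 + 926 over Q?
Gal(K/Q) = Z/2Z (cyclic of order 2)

x^2 + 926 is irreducible over Q since -926 is not a rational square. The splitting field Q(sqrt(-926)) has degree 2 over Q, and its unique nontrivial automorphism is sqrt(-926) ↦ -sqrt(-926). Hence Gal(Q(sqrt(-926))/Q) = Z/2Z.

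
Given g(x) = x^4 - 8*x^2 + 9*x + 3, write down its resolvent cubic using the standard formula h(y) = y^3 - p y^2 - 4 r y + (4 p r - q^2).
h(y) = y^3 + 8*y^2 - 12*y - 177

Identify coefficients: p = -8, q = 9, r = 3.
Plug into h(y) = y^3 - p y^2 - 4 r y + (4 p r - q^2):
  h(y) = y^3 - (-8) y^2 - 4*(3) y + (4*(-8)*(3) - (9)^2)
       = y^3 + (8) y^2 + (-12) y + (-177).
Simplifying: h(y) = y^3 + 8*y^2 - 12*y - 177.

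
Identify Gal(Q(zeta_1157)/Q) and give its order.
|Gal(Q(zeta_1157)/Q)| = phi(1157) = 1056; group ≅ (Z/1157Z)^* ≅ Z/12Z × Z/88Z

The n-th cyclotomic polynomial Φ_1157(x) is the minimal polynomial of zeta_1157 over Q and has degree phi(1157) = 1056. So Q(zeta_1157) is a degree-1056 Galois extension with Galois group (Z/1157Z)^*. By CRT, (Z/1157Z)^* ≅ (Z/13Z)^* × (Z/89Z)^*. Each prime-power unit group is (Z/13Z)^* ≅ Z/12Z; (Z/89Z)^* ≅ Z/88Z. Hence Gal(Q(zeta_1157)/Q) ≅ Z/12Z × Z/88Z.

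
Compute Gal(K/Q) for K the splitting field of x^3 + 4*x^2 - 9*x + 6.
Gal(K/Q) = S_3 (symmetric group of order 6)

Compute the discriminant of x^3 + (4)*x^2 + (-9)*x + (6): Δ = -2184. Since Δ is not a rational square, the Galois group is not contained in A_3; it must be the full S_3 (irreducibility of the cubic rules out anything smaller).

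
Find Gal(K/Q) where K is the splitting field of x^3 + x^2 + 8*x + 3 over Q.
Gal(K/Q) = S_3 (symmetric group of order 6)

Compute the discriminant of x^3 + (1)*x^2 + (8)*x + (3): Δ = -1807. Since Δ is not a rational square, the Galois group is not contained in A_3; it must be the full S_3 (irreducibility of the cubic rules out anything smaller).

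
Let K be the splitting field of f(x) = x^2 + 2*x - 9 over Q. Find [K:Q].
[K:Q] = 2

The discriminant of x^2 + (2)*x + (-9) is b^2 - 4c = 4 - (-36) = 40. Since 40 is not a perfect square in Q, the polynomial is irreducible over Q. Its two roots generate a degree-2 extension, so [K:Q] = 2.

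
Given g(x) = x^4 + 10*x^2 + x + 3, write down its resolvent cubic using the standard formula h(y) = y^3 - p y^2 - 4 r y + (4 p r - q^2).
h(y) = y^3 - 10*y^2 - 12*y + 119

Identify coefficients: p = 10, q = 1, r = 3.
Plug into h(y) = y^3 - p y^2 - 4 r y + (4 p r - q^2):
  h(y) = y^3 - (10) y^2 - 4*(3) y + (4*(10)*(3) - (1)^2)
       = y^3 + (-10) y^2 + (-12) y + (119).
Simplifying: h(y) = y^3 - 10*y^2 - 12*y + 119.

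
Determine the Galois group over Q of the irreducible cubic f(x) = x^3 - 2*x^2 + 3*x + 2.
Gal(K/Q) = S_3 (symmetric group of order 6)

Compute the discriminant of x^3 + (-2)*x^2 + (3)*x + (2): Δ = -332. Since Δ is not a rational square, the Galois group is not contained in A_3; it must be the full S_3 (irreducibility of the cubic rules out anything smaller).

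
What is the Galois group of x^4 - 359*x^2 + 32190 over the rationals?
Gal(K/Q) = V_4 (Klein four-group, Z/2Z × Z/2Z)

f factors as (x^2 - 185)(x^2 - 174), so the splitting field is K = Q(sqrt(185), sqrt(174)). The elements 185, 174, 32190 are all non-squares in Q, so sqrt(185) and sqrt(174) generate independent quadratic extensions. Thus [K:Q] = 4 and Gal(K/Q) is generated by the two order-2 automorphisms sqrt(185) ↦ -sqrt(185) and sqrt(174) ↦ -sqrt(174), giving V_4.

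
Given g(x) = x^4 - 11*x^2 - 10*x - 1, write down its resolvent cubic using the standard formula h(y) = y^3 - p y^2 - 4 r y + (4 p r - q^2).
h(y) = y^3 + 11*y^2 + 4*y - 56

Identify coefficients: p = -11, q = -10, r = -1.
Plug into h(y) = y^3 - p y^2 - 4 r y + (4 p r - q^2):
  h(y) = y^3 - (-11) y^2 - 4*(-1) y + (4*(-11)*(-1) - (-10)^2)
       = y^3 + (11) y^2 + (4) y + (-56).
Simplifying: h(y) = y^3 + 11*y^2 + 4*y - 56.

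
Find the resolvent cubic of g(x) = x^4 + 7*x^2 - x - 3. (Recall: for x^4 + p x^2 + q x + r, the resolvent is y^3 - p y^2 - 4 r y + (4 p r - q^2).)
h(y) = y^3 - 7*y^2 + 12*y - 85

Identify coefficients: p = 7, q = -1, r = -3.
Plug into h(y) = y^3 - p y^2 - 4 r y + (4 p r - q^2):
  h(y) = y^3 - (7) y^2 - 4*(-3) y + (4*(7)*(-3) - (-1)^2)
       = y^3 + (-7) y^2 + (12) y + (-85).
Simplifying: h(y) = y^3 - 7*y^2 + 12*y - 85.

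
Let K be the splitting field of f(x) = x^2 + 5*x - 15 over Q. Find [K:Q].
[K:Q] = 2

The discriminant of x^2 + (5)*x + (-15) is b^2 - 4c = 25 - (-60) = 85. Since 85 is not a perfect square in Q, the polynomial is irreducible over Q. Its two roots generate a degree-2 extension, so [K:Q] = 2.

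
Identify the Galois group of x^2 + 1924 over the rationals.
Gal(K/Q) = Z/2Z (cyclic of order 2)

x^2 + 1924 is irreducible over Q since -1924 is not a rational square. The splitting field Q(sqrt(-1924)) has degree 2 over Q, and its unique nontrivial automorphism is sqrt(-1924) ↦ -sqrt(-1924). Hence Gal(Q(sqrt(-1924))/Q) = Z/2Z.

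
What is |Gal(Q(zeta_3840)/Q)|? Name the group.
|Gal(Q(zeta_3840)/Q)| = phi(3840) = 1024; group ≅ (Z/3840Z)^* ≅ Z/2Z × Z/2Z × Z/4Z × Z/64Z

The n-th cyclotomic polynomial Φ_3840(x) is the minimal polynomial of zeta_3840 over Q and has degree phi(3840) = 1024. So Q(zeta_3840) is a degree-1024 Galois extension with Galois group (Z/3840Z)^*. By CRT, (Z/3840Z)^* ≅ (Z/256Z)^* × (Z/3Z)^* × (Z/5Z)^*. Each prime-power unit group is (Z/256Z)^* ≅ Z/2Z × Z/64Z; (Z/3Z)^* ≅ Z/2Z; (Z/5Z)^* ≅ Z/4Z. Hence Gal(Q(zeta_3840)/Q) ≅ Z/2Z × Z/2Z × Z/4Z × Z/64Z.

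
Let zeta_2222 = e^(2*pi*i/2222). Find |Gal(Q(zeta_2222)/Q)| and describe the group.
|Gal(Q(zeta_2222)/Q)| = phi(2222) = 1000; group ≅ (Z/2222Z)^* ≅ Z/10Z × Z/100Z

The n-th cyclotomic polynomial Φ_2222(x) is the minimal polynomial of zeta_2222 over Q and has degree phi(2222) = 1000. So Q(zeta_2222) is a degree-1000 Galois extension with Galois group (Z/2222Z)^*. By CRT, (Z/2222Z)^* ≅ (Z/2Z)^* × (Z/11Z)^* × (Z/101Z)^*. Each prime-power unit group is (Z/2Z)^* ≅ trivial group (order 1); (Z/11Z)^* ≅ Z/10Z; (Z/101Z)^* ≅ Z/100Z. Hence Gal(Q(zeta_2222)/Q) ≅ Z/10Z × Z/100Z.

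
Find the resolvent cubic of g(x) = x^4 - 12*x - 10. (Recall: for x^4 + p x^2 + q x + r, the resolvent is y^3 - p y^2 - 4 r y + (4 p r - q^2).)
h(y) = y^3 + 40*y - 144

Identify coefficients: p = 0, q = -12, r = -10.
Plug into h(y) = y^3 - p y^2 - 4 r y + (4 p r - q^2):
  h(y) = y^3 - (0) y^2 - 4*(-10) y + (4*(0)*(-10) - (-12)^2)
       = y^3 + (0) y^2 + (40) y + (-144).
Simplifying: h(y) = y^3 + 40*y - 144.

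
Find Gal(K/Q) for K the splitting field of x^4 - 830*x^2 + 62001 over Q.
Gal(K/Q) = Z/2Z (cyclic of order 2)

f factors as (x^2 - 83)(x^2 - 747), so the splitting field is K = Q(sqrt(83), sqrt(747)). The squarefree part of 83 is 83 and the squarefree part of 747 is also 83, so sqrt(83) and sqrt(747) are both rational multiples of sqrt(83). Hence Q(sqrt(83)) = Q(sqrt(747)) = Q(sqrt(83)), and the splitting field collapses to a single degree-2 extension with Galois group Z/2Z.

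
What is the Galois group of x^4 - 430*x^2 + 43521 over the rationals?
Gal(K/Q) = V_4 (Klein four-group, Z/2Z × Z/2Z)

f factors as (x^2 - 163)(x^2 - 267), so the splitting field is K = Q(sqrt(163), sqrt(267)). The elements 163, 267, 43521 are all non-squares in Q, so sqrt(163) and sqrt(267) generate independent quadratic extensions. Thus [K:Q] = 4 and Gal(K/Q) is generated by the two order-2 automorphisms sqrt(163) ↦ -sqrt(163) and sqrt(267) ↦ -sqrt(267), giving V_4.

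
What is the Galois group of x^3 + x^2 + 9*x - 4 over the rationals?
Gal(K/Q) = S_3 (symmetric group of order 6)

Compute the discriminant of x^3 + (1)*x^2 + (9)*x + (-4): Δ = -3899. Since Δ is not a rational square, the Galois group is not contained in A_3; it must be the full S_3 (irreducibility of the cubic rules out anything smaller).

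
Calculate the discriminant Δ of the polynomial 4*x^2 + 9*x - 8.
Δ = 209

For a quadratic a x^2 + b x + c the discriminant is Δ = b^2 - 4ac = (9)^2 - 4*(4)*(-8) = 81 - (-128) = 209.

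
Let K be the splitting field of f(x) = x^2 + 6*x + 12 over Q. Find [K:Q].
[K:Q] = 2

The discriminant of x^2 + (6)*x + (12) is b^2 - 4c = 36 - (48) = -12. Since -12 is not a perfect square in Q, the polynomial is irreducible over Q. Its two roots generate a degree-2 extension, so [K:Q] = 2.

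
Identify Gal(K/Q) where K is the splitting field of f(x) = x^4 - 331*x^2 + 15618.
Gal(K/Q) = V_4 (Klein four-group, Z/2Z × Z/2Z)

f factors as (x^2 - 274)(x^2 - 57), so the splitting field is K = Q(sqrt(274), sqrt(57)). The elements 274, 57, 15618 are all non-squares in Q, so sqrt(274) and sqrt(57) generate independent quadratic extensions. Thus [K:Q] = 4 and Gal(K/Q) is generated by the two order-2 automorphisms sqrt(274) ↦ -sqrt(274) and sqrt(57) ↦ -sqrt(57), giving V_4.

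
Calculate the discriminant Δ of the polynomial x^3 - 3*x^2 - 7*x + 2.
Δ = 2677

For x^3 + a x^2 + b x + c the discriminant is Δ = 18 a b c - 4 a^3 c + a^2 b^2 - 4 b^3 - 27 c^2.
Plug a = -3, b = -7, c = 2:
  18*(-3)*(-7)*(2) - 4*(-3)^3*(2) + (-3)^2*(-7)^2 - 4*(-7)^3 - 27*(2)^2
  = 756 + (216) + 441 + (1372) + (-108)
  = 2677.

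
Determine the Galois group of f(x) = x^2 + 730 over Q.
Gal(K/Q) = Z/2Z (cyclic of order 2)

x^2 + 730 is irreducible over Q since -730 is not a rational square. The splitting field Q(sqrt(-730)) has degree 2 over Q, and its unique nontrivial automorphism is sqrt(-730) ↦ -sqrt(-730). Hence Gal(Q(sqrt(-730))/Q) = Z/2Z.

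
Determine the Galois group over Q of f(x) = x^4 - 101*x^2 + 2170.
Gal(K/Q) = V_4 (Klein four-group, Z/2Z × Z/2Z)

f factors as (x^2 - 70)(x^2 - 31), so the splitting field is K = Q(sqrt(70), sqrt(31)). The elements 70, 31, 2170 are all non-squares in Q, so sqrt(70) and sqrt(31) generate independent quadratic extensions. Thus [K:Q] = 4 and Gal(K/Q) is generated by the two order-2 automorphisms sqrt(70) ↦ -sqrt(70) and sqrt(31) ↦ -sqrt(31), giving V_4.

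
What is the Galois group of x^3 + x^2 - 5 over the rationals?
Gal(K/Q) = S_3 (symmetric group of order 6)

Compute the discriminant of x^3 + (1)*x^2 + (0)*x + (-5): Δ = -655. Since Δ is not a rational square, the Galois group is not contained in A_3; it must be the full S_3 (irreducibility of the cubic rules out anything smaller).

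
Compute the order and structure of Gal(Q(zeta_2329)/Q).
|Gal(Q(zeta_2329)/Q)| = phi(2329) = 2176; group ≅ (Z/2329Z)^* ≅ Z/16Z × Z/136Z

The n-th cyclotomic polynomial Φ_2329(x) is the minimal polynomial of zeta_2329 over Q and has degree phi(2329) = 2176. So Q(zeta_2329) is a degree-2176 Galois extension with Galois group (Z/2329Z)^*. By CRT, (Z/2329Z)^* ≅ (Z/17Z)^* × (Z/137Z)^*. Each prime-power unit group is (Z/17Z)^* ≅ Z/16Z; (Z/137Z)^* ≅ Z/136Z. Hence Gal(Q(zeta_2329)/Q) ≅ Z/16Z × Z/136Z.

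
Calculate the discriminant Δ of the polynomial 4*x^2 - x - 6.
Δ = 97

For a quadratic a x^2 + b x + c the discriminant is Δ = b^2 - 4ac = (-1)^2 - 4*(4)*(-6) = 1 - (-96) = 97.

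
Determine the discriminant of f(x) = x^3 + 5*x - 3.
Δ = -743

For a depressed cubic x^3 + p x + q the discriminant is Δ = -4 p^3 - 27 q^2 = -4*(5)^3 - 27*(-3)^2 = -500 - 243 = -743.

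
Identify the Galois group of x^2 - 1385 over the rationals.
Gal(K/Q) = Z/2Z (cyclic of order 2)

x^2 - 1385 is irreducible over Q since 1385 is not a rational square. The splitting field Q(sqrt(1385)) has degree 2 over Q, and its unique nontrivial automorphism is sqrt(1385) ↦ -sqrt(1385). Hence Gal(Q(sqrt(1385))/Q) = Z/2Z.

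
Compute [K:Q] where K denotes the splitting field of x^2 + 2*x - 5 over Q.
[K:Q] = 2

The discriminant of x^2 + (2)*x + (-5) is b^2 - 4c = 4 - (-20) = 24. Since 24 is not a perfect square in Q, the polynomial is irreducible over Q. Its two roots generate a degree-2 extension, so [K:Q] = 2.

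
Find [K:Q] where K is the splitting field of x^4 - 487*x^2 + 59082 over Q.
[K:Q] = 4

f factors as (x^2 - 229)(x^2 - 258); the splitting field is K = Q(sqrt(229), sqrt(258)). Since 229, 258, and 59082 are all non-squares in Q, the three subfields Q(sqrt(229)), Q(sqrt(258)), Q(sqrt(59082)) are distinct degree-2 extensions, so [K:Q] = 4 (Klein four Galois group).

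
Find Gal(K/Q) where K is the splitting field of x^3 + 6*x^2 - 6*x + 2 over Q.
Gal(K/Q) = S_3 (symmetric group of order 6)

Compute the discriminant of x^3 + (6)*x^2 + (-6)*x + (2): Δ = -972. Since Δ is not a rational square, the Galois group is not contained in A_3; it must be the full S_3 (irreducibility of the cubic rules out anything smaller).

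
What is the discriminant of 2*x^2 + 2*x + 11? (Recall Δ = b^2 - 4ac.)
Δ = -84

For a quadratic a x^2 + b x + c the discriminant is Δ = b^2 - 4ac = (2)^2 - 4*(2)*(11) = 4 - (88) = -84.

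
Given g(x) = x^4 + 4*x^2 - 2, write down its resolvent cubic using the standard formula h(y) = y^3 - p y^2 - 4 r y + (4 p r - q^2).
h(y) = y^3 - 4*y^2 + 8*y - 32

Identify coefficients: p = 4, q = 0, r = -2.
Plug into h(y) = y^3 - p y^2 - 4 r y + (4 p r - q^2):
  h(y) = y^3 - (4) y^2 - 4*(-2) y + (4*(4)*(-2) - (0)^2)
       = y^3 + (-4) y^2 + (8) y + (-32).
Simplifying: h(y) = y^3 - 4*y^2 + 8*y - 32.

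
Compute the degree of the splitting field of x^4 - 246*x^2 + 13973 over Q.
[K:Q] = 4

f factors as (x^2 - 89)(x^2 - 157); the splitting field is K = Q(sqrt(89), sqrt(157)). Since 89, 157, and 13973 are all non-squares in Q, the three subfields Q(sqrt(89)), Q(sqrt(157)), Q(sqrt(13973)) are distinct degree-2 extensions, so [K:Q] = 4 (Klein four Galois group).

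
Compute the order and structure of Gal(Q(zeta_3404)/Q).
|Gal(Q(zeta_3404)/Q)| = phi(3404) = 1584; group ≅ (Z/3404Z)^* ≅ Z/2Z × Z/22Z × Z/36Z

The n-th cyclotomic polynomial Φ_3404(x) is the minimal polynomial of zeta_3404 over Q and has degree phi(3404) = 1584. So Q(zeta_3404) is a degree-1584 Galois extension with Galois group (Z/3404Z)^*. By CRT, (Z/3404Z)^* ≅ (Z/4Z)^* × (Z/23Z)^* × (Z/37Z)^*. Each prime-power unit group is (Z/4Z)^* ≅ Z/2Z; (Z/23Z)^* ≅ Z/22Z; (Z/37Z)^* ≅ Z/36Z. Hence Gal(Q(zeta_3404)/Q) ≅ Z/2Z × Z/22Z × Z/36Z.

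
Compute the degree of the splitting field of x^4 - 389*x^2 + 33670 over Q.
[K:Q] = 4

f factors as (x^2 - 259)(x^2 - 130); the splitting field is K = Q(sqrt(259), sqrt(130)). Since 259, 130, and 33670 are all non-squares in Q, the three subfields Q(sqrt(259)), Q(sqrt(130)), Q(sqrt(33670)) are distinct degree-2 extensions, so [K:Q] = 4 (Klein four Galois group).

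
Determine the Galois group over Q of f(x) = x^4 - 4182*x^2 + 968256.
Gal(K/Q) = Z/2Z (cyclic of order 2)

f factors as (x^2 - 3936)(x^2 - 246), so the splitting field is K = Q(sqrt(3936), sqrt(246)). The squarefree part of 3936 is 246 and the squarefree part of 246 is also 246, so sqrt(3936) and sqrt(246) are both rational multiples of sqrt(246). Hence Q(sqrt(3936)) = Q(sqrt(246)) = Q(sqrt(246)), and the splitting field collapses to a single degree-2 extension with Galois group Z/2Z.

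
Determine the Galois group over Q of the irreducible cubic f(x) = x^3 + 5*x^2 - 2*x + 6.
Gal(K/Q) = S_3 (symmetric group of order 6)

Compute the discriminant of x^3 + (5)*x^2 + (-2)*x + (6): Δ = -4920. Since Δ is not a rational square, the Galois group is not contained in A_3; it must be the full S_3 (irreducibility of the cubic rules out anything smaller).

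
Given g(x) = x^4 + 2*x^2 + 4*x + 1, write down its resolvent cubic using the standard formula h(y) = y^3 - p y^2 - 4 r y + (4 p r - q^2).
h(y) = y^3 - 2*y^2 - 4*y - 8

Identify coefficients: p = 2, q = 4, r = 1.
Plug into h(y) = y^3 - p y^2 - 4 r y + (4 p r - q^2):
  h(y) = y^3 - (2) y^2 - 4*(1) y + (4*(2)*(1) - (4)^2)
       = y^3 + (-2) y^2 + (-4) y + (-8).
Simplifying: h(y) = y^3 - 2*y^2 - 4*y - 8.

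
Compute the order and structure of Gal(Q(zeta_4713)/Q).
|Gal(Q(zeta_4713)/Q)| = phi(4713) = 3140; group ≅ (Z/4713Z)^* ≅ Z/2Z × Z/1570Z

The n-th cyclotomic polynomial Φ_4713(x) is the minimal polynomial of zeta_4713 over Q and has degree phi(4713) = 3140. So Q(zeta_4713) is a degree-3140 Galois extension with Galois group (Z/4713Z)^*. By CRT, (Z/4713Z)^* ≅ (Z/3Z)^* × (Z/1571Z)^*. Each prime-power unit group is (Z/3Z)^* ≅ Z/2Z; (Z/1571Z)^* ≅ Z/1570Z. Hence Gal(Q(zeta_4713)/Q) ≅ Z/2Z × Z/1570Z.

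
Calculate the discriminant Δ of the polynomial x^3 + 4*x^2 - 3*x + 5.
Δ = -2783

For x^3 + a x^2 + b x + c the discriminant is Δ = 18 a b c - 4 a^3 c + a^2 b^2 - 4 b^3 - 27 c^2.
Plug a = 4, b = -3, c = 5:
  18*(4)*(-3)*(5) - 4*(4)^3*(5) + (4)^2*(-3)^2 - 4*(-3)^3 - 27*(5)^2
  = -1080 + (-1280) + 144 + (108) + (-675)
  = -2783.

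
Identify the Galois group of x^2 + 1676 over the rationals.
Gal(K/Q) = Z/2Z (cyclic of order 2)

x^2 + 1676 is irreducible over Q since -1676 is not a rational square. The splitting field Q(sqrt(-1676)) has degree 2 over Q, and its unique nontrivial automorphism is sqrt(-1676) ↦ -sqrt(-1676). Hence Gal(Q(sqrt(-1676))/Q) = Z/2Z.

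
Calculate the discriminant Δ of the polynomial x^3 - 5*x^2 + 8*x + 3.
Δ = -1351

For x^3 + a x^2 + b x + c the discriminant is Δ = 18 a b c - 4 a^3 c + a^2 b^2 - 4 b^3 - 27 c^2.
Plug a = -5, b = 8, c = 3:
  18*(-5)*(8)*(3) - 4*(-5)^3*(3) + (-5)^2*(8)^2 - 4*(8)^3 - 27*(3)^2
  = -2160 + (1500) + 1600 + (-2048) + (-243)
  = -1351.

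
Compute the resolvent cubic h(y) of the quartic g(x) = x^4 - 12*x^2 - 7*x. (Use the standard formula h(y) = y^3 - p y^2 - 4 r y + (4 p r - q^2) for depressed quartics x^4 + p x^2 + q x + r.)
h(y) = y^3 + 12*y^2 - 49

Identify coefficients: p = -12, q = -7, r = 0.
Plug into h(y) = y^3 - p y^2 - 4 r y + (4 p r - q^2):
  h(y) = y^3 - (-12) y^2 - 4*(0) y + (4*(-12)*(0) - (-7)^2)
       = y^3 + (12) y^2 + (0) y + (-49).
Simplifying: h(y) = y^3 + 12*y^2 - 49.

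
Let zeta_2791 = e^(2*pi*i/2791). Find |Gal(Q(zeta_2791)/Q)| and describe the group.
|Gal(Q(zeta_2791)/Q)| = phi(2791) = 2790; group ≅ (Z/2791Z)^* ≅ Z/2790Z

The n-th cyclotomic polynomial Φ_2791(x) is the minimal polynomial of zeta_2791 over Q and has degree phi(2791) = 2790. So Q(zeta_2791) is a degree-2790 Galois extension with Galois group (Z/2791Z)^*. (Z/2791Z)^* is cyclic since 2791 is an odd prime power (or 4). Hence Gal(Q(zeta_2791)/Q) ≅ Z/2790Z.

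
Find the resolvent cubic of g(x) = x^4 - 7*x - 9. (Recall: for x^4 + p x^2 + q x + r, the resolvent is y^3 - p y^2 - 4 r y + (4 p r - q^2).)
h(y) = y^3 + 36*y - 49

Identify coefficients: p = 0, q = -7, r = -9.
Plug into h(y) = y^3 - p y^2 - 4 r y + (4 p r - q^2):
  h(y) = y^3 - (0) y^2 - 4*(-9) y + (4*(0)*(-9) - (-7)^2)
       = y^3 + (0) y^2 + (36) y + (-49).
Simplifying: h(y) = y^3 + 36*y - 49.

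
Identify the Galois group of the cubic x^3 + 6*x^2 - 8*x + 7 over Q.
Gal(K/Q) = S_3 (symmetric group of order 6)

Compute the discriminant of x^3 + (6)*x^2 + (-8)*x + (7): Δ = -9067. Since Δ is not a rational square, the Galois group is not contained in A_3; it must be the full S_3 (irreducibility of the cubic rules out anything smaller).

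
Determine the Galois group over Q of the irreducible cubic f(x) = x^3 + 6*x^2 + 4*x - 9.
Gal(K/Q) = S_3 (symmetric group of order 6)

Compute the discriminant of x^3 + (6)*x^2 + (4)*x + (-9): Δ = 2021. Since Δ is not a rational square, the Galois group is not contained in A_3; it must be the full S_3 (irreducibility of the cubic rules out anything smaller).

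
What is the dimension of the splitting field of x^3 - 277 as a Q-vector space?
[K:Q] = 6

x^3 - 277 has one real root r = 277^(1/3) and two complex roots r*zeta_3, r*zeta_3^2 where zeta_3 = e^(2*pi*i/3). The splitting field is Q(r, zeta_3). [Q(r):Q] = 3 and [Q(zeta_3):Q] = 2 with gcd = 1, so [Q(r, zeta_3):Q] = 3 * 2 = 6.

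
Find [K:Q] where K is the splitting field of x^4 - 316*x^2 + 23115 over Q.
[K:Q] = 4

f factors as (x^2 - 115)(x^2 - 201); the splitting field is K = Q(sqrt(115), sqrt(201)). Since 115, 201, and 23115 are all non-squares in Q, the three subfields Q(sqrt(115)), Q(sqrt(201)), Q(sqrt(23115)) are distinct degree-2 extensions, so [K:Q] = 4 (Klein four Galois group).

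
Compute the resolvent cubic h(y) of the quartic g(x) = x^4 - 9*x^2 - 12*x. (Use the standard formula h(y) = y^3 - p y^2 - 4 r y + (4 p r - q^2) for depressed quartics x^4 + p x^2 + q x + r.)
h(y) = y^3 + 9*y^2 - 144

Identify coefficients: p = -9, q = -12, r = 0.
Plug into h(y) = y^3 - p y^2 - 4 r y + (4 p r - q^2):
  h(y) = y^3 - (-9) y^2 - 4*(0) y + (4*(-9)*(0) - (-12)^2)
       = y^3 + (9) y^2 + (0) y + (-144).
Simplifying: h(y) = y^3 + 9*y^2 - 144.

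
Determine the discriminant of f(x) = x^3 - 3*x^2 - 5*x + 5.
Δ = 1940

For x^3 + a x^2 + b x + c the discriminant is Δ = 18 a b c - 4 a^3 c + a^2 b^2 - 4 b^3 - 27 c^2.
Plug a = -3, b = -5, c = 5:
  18*(-3)*(-5)*(5) - 4*(-3)^3*(5) + (-3)^2*(-5)^2 - 4*(-5)^3 - 27*(5)^2
  = 1350 + (540) + 225 + (500) + (-675)
  = 1940.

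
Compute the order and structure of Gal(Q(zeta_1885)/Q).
|Gal(Q(zeta_1885)/Q)| = phi(1885) = 1344; group ≅ (Z/1885Z)^* ≅ Z/4Z × Z/12Z × Z/28Z

The n-th cyclotomic polynomial Φ_1885(x) is the minimal polynomial of zeta_1885 over Q and has degree phi(1885) = 1344. So Q(zeta_1885) is a degree-1344 Galois extension with Galois group (Z/1885Z)^*. By CRT, (Z/1885Z)^* ≅ (Z/5Z)^* × (Z/13Z)^* × (Z/29Z)^*. Each prime-power unit group is (Z/5Z)^* ≅ Z/4Z; (Z/13Z)^* ≅ Z/12Z; (Z/29Z)^* ≅ Z/28Z. Hence Gal(Q(zeta_1885)/Q) ≅ Z/4Z × Z/12Z × Z/28Z.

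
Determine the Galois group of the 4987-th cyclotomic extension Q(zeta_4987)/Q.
|Gal(Q(zeta_4987)/Q)| = phi(4987) = 4986; group ≅ (Z/4987Z)^* ≅ Z/4986Z

The n-th cyclotomic polynomial Φ_4987(x) is the minimal polynomial of zeta_4987 over Q and has degree phi(4987) = 4986. So Q(zeta_4987) is a degree-4986 Galois extension with Galois group (Z/4987Z)^*. (Z/4987Z)^* is cyclic since 4987 is an odd prime power (or 4). Hence Gal(Q(zeta_4987)/Q) ≅ Z/4986Z.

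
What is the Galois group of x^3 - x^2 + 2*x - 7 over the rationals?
Gal(K/Q) = S_3 (symmetric group of order 6)

Compute the discriminant of x^3 + (-1)*x^2 + (2)*x + (-7): Δ = -1127. Since Δ is not a rational square, the Galois group is not contained in A_3; it must be the full S_3 (irreducibility of the cubic rules out anything smaller).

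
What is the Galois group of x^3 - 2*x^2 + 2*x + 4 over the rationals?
Gal(K/Q) = S_3 (symmetric group of order 6)

Compute the discriminant of x^3 + (-2)*x^2 + (2)*x + (4): Δ = -608. Since Δ is not a rational square, the Galois group is not contained in A_3; it must be the full S_3 (irreducibility of the cubic rules out anything smaller).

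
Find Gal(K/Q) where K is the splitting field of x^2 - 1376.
Gal(K/Q) = Z/2Z (cyclic of order 2)

x^2 - 1376 is irreducible over Q since 1376 is not a rational square. The splitting field Q(sqrt(1376)) has degree 2 over Q, and its unique nontrivial automorphism is sqrt(1376) ↦ -sqrt(1376). Hence Gal(Q(sqrt(1376))/Q) = Z/2Z.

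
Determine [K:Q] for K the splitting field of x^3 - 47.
[K:Q] = 6

x^3 - 47 has one real root r = 47^(1/3) and two complex roots r*zeta_3, r*zeta_3^2 where zeta_3 = e^(2*pi*i/3). The splitting field is Q(r, zeta_3). [Q(r):Q] = 3 and [Q(zeta_3):Q] = 2 with gcd = 1, so [Q(r, zeta_3):Q] = 3 * 2 = 6.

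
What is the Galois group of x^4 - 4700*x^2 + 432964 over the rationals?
Gal(K/Q) = Z/2Z (cyclic of order 2)

f factors as (x^2 - 4606)(x^2 - 94), so the splitting field is K = Q(sqrt(4606), sqrt(94)). The squarefree part of 4606 is 94 and the squarefree part of 94 is also 94, so sqrt(4606) and sqrt(94) are both rational multiples of sqrt(94). Hence Q(sqrt(4606)) = Q(sqrt(94)) = Q(sqrt(94)), and the splitting field collapses to a single degree-2 extension with Galois group Z/2Z.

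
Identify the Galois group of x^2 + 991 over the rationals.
Gal(K/Q) = Z/2Z (cyclic of order 2)

x^2 + 991 is irreducible over Q since -991 is not a rational square. The splitting field Q(sqrt(-991)) has degree 2 over Q, and its unique nontrivial automorphism is sqrt(-991) ↦ -sqrt(-991). Hence Gal(Q(sqrt(-991))/Q) = Z/2Z.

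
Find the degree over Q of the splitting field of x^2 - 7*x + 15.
[K:Q] = 2

The discriminant of x^2 + (-7)*x + (15) is b^2 - 4c = 49 - (60) = -11. Since -11 is not a perfect square in Q, the polynomial is irreducible over Q. Its two roots generate a degree-2 extension, so [K:Q] = 2.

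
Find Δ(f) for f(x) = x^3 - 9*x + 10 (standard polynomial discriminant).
Δ = 216

For a depressed cubic x^3 + p x + q the discriminant is Δ = -4 p^3 - 27 q^2 = -4*(-9)^3 - 27*(10)^2 = 2916 - 2700 = 216.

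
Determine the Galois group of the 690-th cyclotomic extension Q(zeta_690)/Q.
|Gal(Q(zeta_690)/Q)| = phi(690) = 176; group ≅ (Z/690Z)^* ≅ Z/2Z × Z/4Z × Z/22Z

The n-th cyclotomic polynomial Φ_690(x) is the minimal polynomial of zeta_690 over Q and has degree phi(690) = 176. So Q(zeta_690) is a degree-176 Galois extension with Galois group (Z/690Z)^*. By CRT, (Z/690Z)^* ≅ (Z/2Z)^* × (Z/3Z)^* × (Z/5Z)^* × (Z/23Z)^*. Each prime-power unit group is (Z/2Z)^* ≅ trivial group (order 1); (Z/3Z)^* ≅ Z/2Z; (Z/5Z)^* ≅ Z/4Z; (Z/23Z)^* ≅ Z/22Z. Hence Gal(Q(zeta_690)/Q) ≅ Z/2Z × Z/4Z × Z/22Z.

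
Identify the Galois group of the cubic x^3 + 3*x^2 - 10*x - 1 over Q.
Gal(K/Q) = S_3 (symmetric group of order 6)

Compute the discriminant of x^3 + (3)*x^2 + (-10)*x + (-1): Δ = 5521. Since Δ is not a rational square, the Galois group is not contained in A_3; it must be the full S_3 (irreducibility of the cubic rules out anything smaller).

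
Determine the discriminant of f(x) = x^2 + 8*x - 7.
Δ = 92

For a quadratic a x^2 + b x + c the discriminant is Δ = b^2 - 4ac = (8)^2 - 4*(1)*(-7) = 64 - (-28) = 92.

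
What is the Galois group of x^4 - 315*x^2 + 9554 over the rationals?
Gal(K/Q) = V_4 (Klein four-group, Z/2Z × Z/2Z)

f factors as (x^2 - 281)(x^2 - 34), so the splitting field is K = Q(sqrt(281), sqrt(34)). The elements 281, 34, 9554 are all non-squares in Q, so sqrt(281) and sqrt(34) generate independent quadratic extensions. Thus [K:Q] = 4 and Gal(K/Q) is generated by the two order-2 automorphisms sqrt(281) ↦ -sqrt(281) and sqrt(34) ↦ -sqrt(34), giving V_4.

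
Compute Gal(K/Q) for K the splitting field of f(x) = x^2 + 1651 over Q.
Gal(K/Q) = Z/2Z (cyclic of order 2)

x^2 + 1651 is irreducible over Q since -1651 is not a rational square. The splitting field Q(sqrt(-1651)) has degree 2 over Q, and its unique nontrivial automorphism is sqrt(-1651) ↦ -sqrt(-1651). Hence Gal(Q(sqrt(-1651))/Q) = Z/2Z.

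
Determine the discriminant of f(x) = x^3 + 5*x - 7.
Δ = -1823

For a depressed cubic x^3 + p x + q the discriminant is Δ = -4 p^3 - 27 q^2 = -4*(5)^3 - 27*(-7)^2 = -500 - 1323 = -1823.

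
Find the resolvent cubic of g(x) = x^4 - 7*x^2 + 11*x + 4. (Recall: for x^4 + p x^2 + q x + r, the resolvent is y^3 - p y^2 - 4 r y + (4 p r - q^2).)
h(y) = y^3 + 7*y^2 - 16*y - 233

Identify coefficients: p = -7, q = 11, r = 4.
Plug into h(y) = y^3 - p y^2 - 4 r y + (4 p r - q^2):
  h(y) = y^3 - (-7) y^2 - 4*(4) y + (4*(-7)*(4) - (11)^2)
       = y^3 + (7) y^2 + (-16) y + (-233).
Simplifying: h(y) = y^3 + 7*y^2 - 16*y - 233.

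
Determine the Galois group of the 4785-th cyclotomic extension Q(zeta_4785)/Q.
|Gal(Q(zeta_4785)/Q)| = phi(4785) = 2240; group ≅ (Z/4785Z)^* ≅ Z/2Z × Z/4Z × Z/10Z × Z/28Z

The n-th cyclotomic polynomial Φ_4785(x) is the minimal polynomial of zeta_4785 over Q and has degree phi(4785) = 2240. So Q(zeta_4785) is a degree-2240 Galois extension with Galois group (Z/4785Z)^*. By CRT, (Z/4785Z)^* ≅ (Z/3Z)^* × (Z/5Z)^* × (Z/11Z)^* × (Z/29Z)^*. Each prime-power unit group is (Z/3Z)^* ≅ Z/2Z; (Z/5Z)^* ≅ Z/4Z; (Z/11Z)^* ≅ Z/10Z; (Z/29Z)^* ≅ Z/28Z. Hence Gal(Q(zeta_4785)/Q) ≅ Z/2Z × Z/4Z × Z/10Z × Z/28Z.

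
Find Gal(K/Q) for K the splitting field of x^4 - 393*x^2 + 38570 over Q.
Gal(K/Q) = V_4 (Klein four-group, Z/2Z × Z/2Z)

f factors as (x^2 - 203)(x^2 - 190), so the splitting field is K = Q(sqrt(203), sqrt(190)). The elements 203, 190, 38570 are all non-squares in Q, so sqrt(203) and sqrt(190) generate independent quadratic extensions. Thus [K:Q] = 4 and Gal(K/Q) is generated by the two order-2 automorphisms sqrt(203) ↦ -sqrt(203) and sqrt(190) ↦ -sqrt(190), giving V_4.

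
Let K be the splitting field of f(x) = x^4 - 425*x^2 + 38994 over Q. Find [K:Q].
[K:Q] = 4

f factors as (x^2 - 134)(x^2 - 291); the splitting field is K = Q(sqrt(134), sqrt(291)). Since 134, 291, and 38994 are all non-squares in Q, the three subfields Q(sqrt(134)), Q(sqrt(291)), Q(sqrt(38994)) are distinct degree-2 extensions, so [K:Q] = 4 (Klein four Galois group).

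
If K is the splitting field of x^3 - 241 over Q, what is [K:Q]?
[K:Q] = 6

x^3 - 241 has one real root r = 241^(1/3) and two complex roots r*zeta_3, r*zeta_3^2 where zeta_3 = e^(2*pi*i/3). The splitting field is Q(r, zeta_3). [Q(r):Q] = 3 and [Q(zeta_3):Q] = 2 with gcd = 1, so [Q(r, zeta_3):Q] = 3 * 2 = 6.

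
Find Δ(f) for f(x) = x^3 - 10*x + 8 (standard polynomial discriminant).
Δ = 2272

For a depressed cubic x^3 + p x + q the discriminant is Δ = -4 p^3 - 27 q^2 = -4*(-10)^3 - 27*(8)^2 = 4000 - 1728 = 2272.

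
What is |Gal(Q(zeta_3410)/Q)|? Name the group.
|Gal(Q(zeta_3410)/Q)| = phi(3410) = 1200; group ≅ (Z/3410Z)^* ≅ Z/4Z × Z/10Z × Z/30Z

The n-th cyclotomic polynomial Φ_3410(x) is the minimal polynomial of zeta_3410 over Q and has degree phi(3410) = 1200. So Q(zeta_3410) is a degree-1200 Galois extension with Galois group (Z/3410Z)^*. By CRT, (Z/3410Z)^* ≅ (Z/2Z)^* × (Z/5Z)^* × (Z/11Z)^* × (Z/31Z)^*. Each prime-power unit group is (Z/2Z)^* ≅ trivial group (order 1); (Z/5Z)^* ≅ Z/4Z; (Z/11Z)^* ≅ Z/10Z; (Z/31Z)^* ≅ Z/30Z. Hence Gal(Q(zeta_3410)/Q) ≅ Z/4Z × Z/10Z × Z/30Z.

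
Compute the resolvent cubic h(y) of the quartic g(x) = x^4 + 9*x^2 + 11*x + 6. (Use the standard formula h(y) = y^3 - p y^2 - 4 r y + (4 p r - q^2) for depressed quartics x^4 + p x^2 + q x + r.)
h(y) = y^3 - 9*y^2 - 24*y + 95

Identify coefficients: p = 9, q = 11, r = 6.
Plug into h(y) = y^3 - p y^2 - 4 r y + (4 p r - q^2):
  h(y) = y^3 - (9) y^2 - 4*(6) y + (4*(9)*(6) - (11)^2)
       = y^3 + (-9) y^2 + (-24) y + (95).
Simplifying: h(y) = y^3 - 9*y^2 - 24*y + 95.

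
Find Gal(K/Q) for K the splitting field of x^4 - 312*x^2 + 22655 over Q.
Gal(K/Q) = V_4 (Klein four-group, Z/2Z × Z/2Z)

f factors as (x^2 - 115)(x^2 - 197), so the splitting field is K = Q(sqrt(115), sqrt(197)). The elements 115, 197, 22655 are all non-squares in Q, so sqrt(115) and sqrt(197) generate independent quadratic extensions. Thus [K:Q] = 4 and Gal(K/Q) is generated by the two order-2 automorphisms sqrt(115) ↦ -sqrt(115) and sqrt(197) ↦ -sqrt(197), giving V_4.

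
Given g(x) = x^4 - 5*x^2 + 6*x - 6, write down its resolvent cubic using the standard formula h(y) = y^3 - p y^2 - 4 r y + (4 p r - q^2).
h(y) = y^3 + 5*y^2 + 24*y + 84

Identify coefficients: p = -5, q = 6, r = -6.
Plug into h(y) = y^3 - p y^2 - 4 r y + (4 p r - q^2):
  h(y) = y^3 - (-5) y^2 - 4*(-6) y + (4*(-5)*(-6) - (6)^2)
       = y^3 + (5) y^2 + (24) y + (84).
Simplifying: h(y) = y^3 + 5*y^2 + 24*y + 84.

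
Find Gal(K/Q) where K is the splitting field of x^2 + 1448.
Gal(K/Q) = Z/2Z (cyclic of order 2)

x^2 + 1448 is irreducible over Q since -1448 is not a rational square. The splitting field Q(sqrt(-1448)) has degree 2 over Q, and its unique nontrivial automorphism is sqrt(-1448) ↦ -sqrt(-1448). Hence Gal(Q(sqrt(-1448))/Q) = Z/2Z.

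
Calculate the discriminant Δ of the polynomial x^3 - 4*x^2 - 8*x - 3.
Δ = 333

For x^3 + a x^2 + b x + c the discriminant is Δ = 18 a b c - 4 a^3 c + a^2 b^2 - 4 b^3 - 27 c^2.
Plug a = -4, b = -8, c = -3:
  18*(-4)*(-8)*(-3) - 4*(-4)^3*(-3) + (-4)^2*(-8)^2 - 4*(-8)^3 - 27*(-3)^2
  = -1728 + (-768) + 1024 + (2048) + (-243)
  = 333.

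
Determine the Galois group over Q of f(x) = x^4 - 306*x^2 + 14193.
Gal(K/Q) = V_4 (Klein four-group, Z/2Z × Z/2Z)

f factors as (x^2 - 57)(x^2 - 249), so the splitting field is K = Q(sqrt(57), sqrt(249)). The elements 57, 249, 14193 are all non-squares in Q, so sqrt(57) and sqrt(249) generate independent quadratic extensions. Thus [K:Q] = 4 and Gal(K/Q) is generated by the two order-2 automorphisms sqrt(57) ↦ -sqrt(57) and sqrt(249) ↦ -sqrt(249), giving V_4.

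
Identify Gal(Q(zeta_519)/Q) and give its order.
|Gal(Q(zeta_519)/Q)| = phi(519) = 344; group ≅ (Z/519Z)^* ≅ Z/2Z × Z/172Z

The n-th cyclotomic polynomial Φ_519(x) is the minimal polynomial of zeta_519 over Q and has degree phi(519) = 344. So Q(zeta_519) is a degree-344 Galois extension with Galois group (Z/519Z)^*. By CRT, (Z/519Z)^* ≅ (Z/3Z)^* × (Z/173Z)^*. Each prime-power unit group is (Z/3Z)^* ≅ Z/2Z; (Z/173Z)^* ≅ Z/172Z. Hence Gal(Q(zeta_519)/Q) ≅ Z/2Z × Z/172Z.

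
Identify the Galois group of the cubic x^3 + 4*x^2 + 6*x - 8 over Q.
Gal(K/Q) = S_3 (symmetric group of order 6)

Compute the discriminant of x^3 + (4)*x^2 + (6)*x + (-8): Δ = -3424. Since Δ is not a rational square, the Galois group is not contained in A_3; it must be the full S_3 (irreducibility of the cubic rules out anything smaller).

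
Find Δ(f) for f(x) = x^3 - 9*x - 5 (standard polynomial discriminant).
Δ = 2241

For a depressed cubic x^3 + p x + q the discriminant is Δ = -4 p^3 - 27 q^2 = -4*(-9)^3 - 27*(-5)^2 = 2916 - 675 = 2241.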